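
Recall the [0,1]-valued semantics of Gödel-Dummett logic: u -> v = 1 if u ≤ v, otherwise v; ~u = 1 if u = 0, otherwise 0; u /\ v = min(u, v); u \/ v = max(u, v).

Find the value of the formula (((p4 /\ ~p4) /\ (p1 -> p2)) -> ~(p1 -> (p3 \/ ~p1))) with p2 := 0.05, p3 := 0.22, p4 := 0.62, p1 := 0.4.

~p4: Gödel ¬ of 0.62 = 0 (operand ≠ 0)
(p4 /\ ~p4) = min(0.62, 0) = 0
(p1 -> p2): 0.4 > 0.05, so result = 0.05
((p4 /\ ~p4) /\ (p1 -> p2)) = min(0, 0.05) = 0
~p1: Gödel ¬ of 0.4 = 0 (operand ≠ 0)
(p3 \/ ~p1) = max(0.22, 0) = 0.22
(p1 -> (p3 \/ ~p1)): 0.4 > 0.22, so result = 0.22
~(p1 -> (p3 \/ ~p1)): Gödel ¬ of 0.22 = 0 (operand ≠ 0)
(((p4 /\ ~p4) /\ (p1 -> p2)) -> ~(p1 -> (p3 \/ ~p1))): 0 ≤ 0, so result = 1

1.00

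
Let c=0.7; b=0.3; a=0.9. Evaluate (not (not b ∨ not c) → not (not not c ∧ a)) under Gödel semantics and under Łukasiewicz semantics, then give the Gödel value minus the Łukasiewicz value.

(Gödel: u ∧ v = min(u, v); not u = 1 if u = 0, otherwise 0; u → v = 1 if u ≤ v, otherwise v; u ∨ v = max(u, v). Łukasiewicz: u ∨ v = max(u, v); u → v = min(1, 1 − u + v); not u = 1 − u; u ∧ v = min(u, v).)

-1.00

Gödel evaluation:
  not b: Gödel ¬ of 0.3 = 0 (operand ≠ 0)
  not c: Gödel ¬ of 0.7 = 0 (operand ≠ 0)
  (not b ∨ not c) = max(0, 0) = 0
  not (not b ∨ not c): Gödel ¬ of 0 = 1 (operand is 0)
  not c: Gödel ¬ of 0.7 = 0 (operand ≠ 0)
  not not c: Gödel ¬ of 0 = 1 (operand is 0)
  (not not c ∧ a) = min(1, 0.9) = 0.9
  not (not not c ∧ a): Gödel ¬ of 0.9 = 0 (operand ≠ 0)
  (not (not b ∨ not c) → not (not not c ∧ a)): 1 > 0, so result = 0
  Gödel value = 0
Łukasiewicz evaluation:
  not b: Łukasiewicz ¬ gives 1 − 0.3 = 0.7
  not c: Łukasiewicz ¬ gives 1 − 0.7 = 0.3
  (not b ∨ not c) = max(0.7, 0.3) = 0.7
  not (not b ∨ not c): Łukasiewicz ¬ gives 1 − 0.7 = 0.3
  not c: Łukasiewicz ¬ gives 1 − 0.7 = 0.3
  not not c: Łukasiewicz ¬ gives 1 − 0.3 = 0.7
  (not not c ∧ a) = min(0.7, 0.9) = 0.7
  not (not not c ∧ a): Łukasiewicz ¬ gives 1 − 0.7 = 0.3
  (not (not b ∨ not c) → not (not not c ∧ a)): min(1, 1 − 0.3 + 0.3) = 1
  Łukasiewicz value = 1
Difference: 0 − 1 = -1.00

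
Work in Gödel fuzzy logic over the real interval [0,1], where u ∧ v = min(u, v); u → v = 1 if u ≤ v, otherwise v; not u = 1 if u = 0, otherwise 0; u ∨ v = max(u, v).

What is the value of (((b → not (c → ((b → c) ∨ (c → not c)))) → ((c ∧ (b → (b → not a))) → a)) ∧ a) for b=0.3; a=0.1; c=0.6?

(b → c): 0.3 ≤ 0.6, so result = 1
not c: Gödel ¬ of 0.6 = 0 (operand ≠ 0)
(c → not c): 0.6 > 0, so result = 0
((b → c) ∨ (c → not c)) = max(1, 0) = 1
(c → ((b → c) ∨ (c → not c))): 0.6 ≤ 1, so result = 1
not (c → ((b → c) ∨ (c → not c))): Gödel ¬ of 1 = 0 (operand ≠ 0)
(b → not (c → ((b → c) ∨ (c → not c)))): 0.3 > 0, so result = 0
not a: Gödel ¬ of 0.1 = 0 (operand ≠ 0)
(b → not a): 0.3 > 0, so result = 0
(b → (b → not a)): 0.3 > 0, so result = 0
(c ∧ (b → (b → not a))) = min(0.6, 0) = 0
((c ∧ (b → (b → not a))) → a): 0 ≤ 0.1, so result = 1
((b → not (c → ((b → c) ∨ (c → not c)))) → ((c ∧ (b → (b → not a))) → a)): 0 ≤ 1, so result = 1
(((b → not (c → ((b → c) ∨ (c → not c)))) → ((c ∧ (b → (b → not a))) → a)) ∧ a) = min(1, 0.1) = 0.1

0.10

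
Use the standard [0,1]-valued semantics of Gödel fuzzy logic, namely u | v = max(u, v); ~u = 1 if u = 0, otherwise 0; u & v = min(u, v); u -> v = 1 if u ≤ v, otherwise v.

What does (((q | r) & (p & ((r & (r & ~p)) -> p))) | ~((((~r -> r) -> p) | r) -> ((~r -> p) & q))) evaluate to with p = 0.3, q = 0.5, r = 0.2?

0.30

(q | r) = max(0.5, 0.2) = 0.5
~p: Gödel ¬ of 0.3 = 0 (operand ≠ 0)
(r & ~p) = min(0.2, 0) = 0
(r & (r & ~p)) = min(0.2, 0) = 0
((r & (r & ~p)) -> p): 0 ≤ 0.3, so result = 1
(p & ((r & (r & ~p)) -> p)) = min(0.3, 1) = 0.3
((q | r) & (p & ((r & (r & ~p)) -> p))) = min(0.5, 0.3) = 0.3
~r: Gödel ¬ of 0.2 = 0 (operand ≠ 0)
(~r -> r): 0 ≤ 0.2, so result = 1
((~r -> r) -> p): 1 > 0.3, so result = 0.3
(((~r -> r) -> p) | r) = max(0.3, 0.2) = 0.3
~r: Gödel ¬ of 0.2 = 0 (operand ≠ 0)
(~r -> p): 0 ≤ 0.3, so result = 1
((~r -> p) & q) = min(1, 0.5) = 0.5
((((~r -> r) -> p) | r) -> ((~r -> p) & q)): 0.3 ≤ 0.5, so result = 1
~((((~r -> r) -> p) | r) -> ((~r -> p) & q)): Gödel ¬ of 1 = 0 (operand ≠ 0)
(((q | r) & (p & ((r & (r & ~p)) -> p))) | ~((((~r -> r) -> p) | r) -> ((~r -> p) & q))) = max(0.3, 0) = 0.3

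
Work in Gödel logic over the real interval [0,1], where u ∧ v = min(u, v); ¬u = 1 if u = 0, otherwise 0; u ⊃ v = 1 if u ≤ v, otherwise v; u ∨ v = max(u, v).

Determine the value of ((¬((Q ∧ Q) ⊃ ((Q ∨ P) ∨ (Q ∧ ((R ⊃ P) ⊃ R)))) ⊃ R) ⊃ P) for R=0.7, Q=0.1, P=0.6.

0.60

(Q ∧ Q) = min(0.1, 0.1) = 0.1
(Q ∨ P) = max(0.1, 0.6) = 0.6
(R ⊃ P): 0.7 > 0.6, so result = 0.6
((R ⊃ P) ⊃ R): 0.6 ≤ 0.7, so result = 1
(Q ∧ ((R ⊃ P) ⊃ R)) = min(0.1, 1) = 0.1
((Q ∨ P) ∨ (Q ∧ ((R ⊃ P) ⊃ R))) = max(0.6, 0.1) = 0.6
((Q ∧ Q) ⊃ ((Q ∨ P) ∨ (Q ∧ ((R ⊃ P) ⊃ R)))): 0.1 ≤ 0.6, so result = 1
¬((Q ∧ Q) ⊃ ((Q ∨ P) ∨ (Q ∧ ((R ⊃ P) ⊃ R)))): Gödel ¬ of 1 = 0 (operand ≠ 0)
(¬((Q ∧ Q) ⊃ ((Q ∨ P) ∨ (Q ∧ ((R ⊃ P) ⊃ R)))) ⊃ R): 0 ≤ 0.7, so result = 1
((¬((Q ∧ Q) ⊃ ((Q ∨ P) ∨ (Q ∧ ((R ⊃ P) ⊃ R)))) ⊃ R) ⊃ P): 1 > 0.6, so result = 0.6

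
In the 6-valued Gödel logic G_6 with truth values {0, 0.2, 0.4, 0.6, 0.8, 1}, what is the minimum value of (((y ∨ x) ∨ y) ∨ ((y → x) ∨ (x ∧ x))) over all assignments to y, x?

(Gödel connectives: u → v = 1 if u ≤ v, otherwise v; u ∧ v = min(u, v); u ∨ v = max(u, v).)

0.20

The minimum is attained at y = 0.2, x = 0:
  (y ∨ x) = max(0.2, 0) = 0.2
  ((y ∨ x) ∨ y) = max(0.2, 0.2) = 0.2
  (y → x): 0.2 > 0, so result = 0
  (x ∧ x) = min(0, 0) = 0
  ((y → x) ∨ (x ∧ x)) = max(0, 0) = 0
  (((y ∨ x) ∨ y) ∨ ((y → x) ∨ (x ∧ x))) = max(0.2, 0) = 0.2
Checking all 36 assignments confirms none give a value below 0.20.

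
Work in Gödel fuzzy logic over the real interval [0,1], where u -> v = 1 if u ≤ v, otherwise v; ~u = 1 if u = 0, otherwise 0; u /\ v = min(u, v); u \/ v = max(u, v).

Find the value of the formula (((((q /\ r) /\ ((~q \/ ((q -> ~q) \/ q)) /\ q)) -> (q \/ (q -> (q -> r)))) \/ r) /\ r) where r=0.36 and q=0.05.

(q /\ r) = min(0.05, 0.36) = 0.05
~q: Gödel ¬ of 0.05 = 0 (operand ≠ 0)
~q: Gödel ¬ of 0.05 = 0 (operand ≠ 0)
(q -> ~q): 0.05 > 0, so result = 0
((q -> ~q) \/ q) = max(0, 0.05) = 0.05
(~q \/ ((q -> ~q) \/ q)) = max(0, 0.05) = 0.05
((~q \/ ((q -> ~q) \/ q)) /\ q) = min(0.05, 0.05) = 0.05
((q /\ r) /\ ((~q \/ ((q -> ~q) \/ q)) /\ q)) = min(0.05, 0.05) = 0.05
(q -> r): 0.05 ≤ 0.36, so result = 1
(q -> (q -> r)): 0.05 ≤ 1, so result = 1
(q \/ (q -> (q -> r))) = max(0.05, 1) = 1
(((q /\ r) /\ ((~q \/ ((q -> ~q) \/ q)) /\ q)) -> (q \/ (q -> (q -> r)))): 0.05 ≤ 1, so result = 1
((((q /\ r) /\ ((~q \/ ((q -> ~q) \/ q)) /\ q)) -> (q \/ (q -> (q -> r)))) \/ r) = max(1, 0.36) = 1
(((((q /\ r) /\ ((~q \/ ((q -> ~q) \/ q)) /\ q)) -> (q \/ (q -> (q -> r)))) \/ r) /\ r) = min(1, 0.36) = 0.36

0.36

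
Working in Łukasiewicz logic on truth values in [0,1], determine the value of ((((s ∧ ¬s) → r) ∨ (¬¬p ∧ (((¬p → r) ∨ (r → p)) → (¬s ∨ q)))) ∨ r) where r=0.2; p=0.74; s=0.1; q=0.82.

¬s: Łukasiewicz ¬ gives 1 − 0.1 = 0.9
(s ∧ ¬s) = min(0.1, 0.9) = 0.1
((s ∧ ¬s) → r): min(1, 1 − 0.1 + 0.2) = 1
¬p: Łukasiewicz ¬ gives 1 − 0.74 = 0.26
¬¬p: Łukasiewicz ¬ gives 1 − 0.26 = 0.74
¬p: Łukasiewicz ¬ gives 1 − 0.74 = 0.26
(¬p → r): min(1, 1 − 0.26 + 0.2) = 0.94
(r → p): min(1, 1 − 0.2 + 0.74) = 1
((¬p → r) ∨ (r → p)) = max(0.94, 1) = 1
¬s: Łukasiewicz ¬ gives 1 − 0.1 = 0.9
(¬s ∨ q) = max(0.9, 0.82) = 0.9
(((¬p → r) ∨ (r → p)) → (¬s ∨ q)): min(1, 1 − 1 + 0.9) = 0.9
(¬¬p ∧ (((¬p → r) ∨ (r → p)) → (¬s ∨ q))) = min(0.74, 0.9) = 0.74
(((s ∧ ¬s) → r) ∨ (¬¬p ∧ (((¬p → r) ∨ (r → p)) → (¬s ∨ q)))) = max(1, 0.74) = 1
((((s ∧ ¬s) → r) ∨ (¬¬p ∧ (((¬p → r) ∨ (r → p)) → (¬s ∨ q)))) ∨ r) = max(1, 0.2) = 1

1.00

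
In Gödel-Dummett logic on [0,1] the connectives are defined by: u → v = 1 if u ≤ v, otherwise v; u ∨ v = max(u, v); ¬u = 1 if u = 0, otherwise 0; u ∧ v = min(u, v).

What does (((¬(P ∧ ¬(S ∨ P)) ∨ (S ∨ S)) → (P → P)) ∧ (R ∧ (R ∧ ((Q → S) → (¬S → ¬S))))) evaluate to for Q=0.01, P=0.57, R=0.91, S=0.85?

0.91

(S ∨ P) = max(0.85, 0.57) = 0.85
¬(S ∨ P): Gödel ¬ of 0.85 = 0 (operand ≠ 0)
(P ∧ ¬(S ∨ P)) = min(0.57, 0) = 0
¬(P ∧ ¬(S ∨ P)): Gödel ¬ of 0 = 1 (operand is 0)
(S ∨ S) = max(0.85, 0.85) = 0.85
(¬(P ∧ ¬(S ∨ P)) ∨ (S ∨ S)) = max(1, 0.85) = 1
(P → P): 0.57 ≤ 0.57, so result = 1
((¬(P ∧ ¬(S ∨ P)) ∨ (S ∨ S)) → (P → P)): 1 ≤ 1, so result = 1
(Q → S): 0.01 ≤ 0.85, so result = 1
¬S: Gödel ¬ of 0.85 = 0 (operand ≠ 0)
¬S: Gödel ¬ of 0.85 = 0 (operand ≠ 0)
(¬S → ¬S): 0 ≤ 0, so result = 1
((Q → S) → (¬S → ¬S)): 1 ≤ 1, so result = 1
(R ∧ ((Q → S) → (¬S → ¬S))) = min(0.91, 1) = 0.91
(R ∧ (R ∧ ((Q → S) → (¬S → ¬S)))) = min(0.91, 0.91) = 0.91
(((¬(P ∧ ¬(S ∨ P)) ∨ (S ∨ S)) → (P → P)) ∧ (R ∧ (R ∧ ((Q → S) → (¬S → ¬S))))) = min(1, 0.91) = 0.91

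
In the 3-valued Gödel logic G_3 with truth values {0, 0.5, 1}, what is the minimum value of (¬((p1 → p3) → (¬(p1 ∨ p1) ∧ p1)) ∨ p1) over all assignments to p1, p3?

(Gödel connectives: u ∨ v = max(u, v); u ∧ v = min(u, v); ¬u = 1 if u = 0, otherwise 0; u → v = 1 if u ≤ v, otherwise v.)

The minimum is attained at p1 = 0.5, p3 = 0:
  (p1 → p3): 0.5 > 0, so result = 0
  (p1 ∨ p1) = max(0.5, 0.5) = 0.5
  ¬(p1 ∨ p1): Gödel ¬ of 0.5 = 0 (operand ≠ 0)
  (¬(p1 ∨ p1) ∧ p1) = min(0, 0.5) = 0
  ((p1 → p3) → (¬(p1 ∨ p1) ∧ p1)): 0 ≤ 0, so result = 1
  ¬((p1 → p3) → (¬(p1 ∨ p1) ∧ p1)): Gödel ¬ of 1 = 0 (operand ≠ 0)
  (¬((p1 → p3) → (¬(p1 ∨ p1) ∧ p1)) ∨ p1) = max(0, 0.5) = 0.5
Checking all 9 assignments confirms none give a value below 0.50.

0.50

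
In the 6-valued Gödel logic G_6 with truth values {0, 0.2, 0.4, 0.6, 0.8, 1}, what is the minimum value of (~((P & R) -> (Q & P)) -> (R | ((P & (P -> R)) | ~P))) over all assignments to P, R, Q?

0.20

The minimum is attained at P = 0.2, R = 0.2, Q = 0:
  (P & R) = min(0.2, 0.2) = 0.2
  (Q & P) = min(0, 0.2) = 0
  ((P & R) -> (Q & P)): 0.2 > 0, so result = 0
  ~((P & R) -> (Q & P)): Gödel ¬ of 0 = 1 (operand is 0)
  (P -> R): 0.2 ≤ 0.2, so result = 1
  (P & (P -> R)) = min(0.2, 1) = 0.2
  ~P: Gödel ¬ of 0.2 = 0 (operand ≠ 0)
  ((P & (P -> R)) | ~P) = max(0.2, 0) = 0.2
  (R | ((P & (P -> R)) | ~P)) = max(0.2, 0.2) = 0.2
  (~((P & R) -> (Q & P)) -> (R | ((P & (P -> R)) | ~P))): 1 > 0.2, so result = 0.2
Checking all 216 assignments confirms none give a value below 0.20.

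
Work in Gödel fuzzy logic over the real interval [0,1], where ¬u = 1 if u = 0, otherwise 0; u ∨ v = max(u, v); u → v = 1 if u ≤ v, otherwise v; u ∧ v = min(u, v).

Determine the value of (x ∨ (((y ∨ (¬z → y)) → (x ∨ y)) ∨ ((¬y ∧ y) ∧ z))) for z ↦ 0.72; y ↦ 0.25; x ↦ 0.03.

¬z: Gödel ¬ of 0.72 = 0 (operand ≠ 0)
(¬z → y): 0 ≤ 0.25, so result = 1
(y ∨ (¬z → y)) = max(0.25, 1) = 1
(x ∨ y) = max(0.03, 0.25) = 0.25
((y ∨ (¬z → y)) → (x ∨ y)): 1 > 0.25, so result = 0.25
¬y: Gödel ¬ of 0.25 = 0 (operand ≠ 0)
(¬y ∧ y) = min(0, 0.25) = 0
((¬y ∧ y) ∧ z) = min(0, 0.72) = 0
(((y ∨ (¬z → y)) → (x ∨ y)) ∨ ((¬y ∧ y) ∧ z)) = max(0.25, 0) = 0.25
(x ∨ (((y ∨ (¬z → y)) → (x ∨ y)) ∨ ((¬y ∧ y) ∧ z))) = max(0.03, 0.25) = 0.25

0.25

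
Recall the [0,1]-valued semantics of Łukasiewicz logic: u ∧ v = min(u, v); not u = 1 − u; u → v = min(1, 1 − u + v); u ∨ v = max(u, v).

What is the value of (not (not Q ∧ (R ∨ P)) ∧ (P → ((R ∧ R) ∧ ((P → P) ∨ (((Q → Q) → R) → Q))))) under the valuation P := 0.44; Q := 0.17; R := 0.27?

not Q: Łukasiewicz ¬ gives 1 − 0.17 = 0.83
(R ∨ P) = max(0.27, 0.44) = 0.44
(not Q ∧ (R ∨ P)) = min(0.83, 0.44) = 0.44
not (not Q ∧ (R ∨ P)): Łukasiewicz ¬ gives 1 − 0.44 = 0.56
(R ∧ R) = min(0.27, 0.27) = 0.27
(P → P): min(1, 1 − 0.44 + 0.44) = 1
(Q → Q): min(1, 1 − 0.17 + 0.17) = 1
((Q → Q) → R): min(1, 1 − 1 + 0.27) = 0.27
(((Q → Q) → R) → Q): min(1, 1 − 0.27 + 0.17) = 0.9
((P → P) ∨ (((Q → Q) → R) → Q)) = max(1, 0.9) = 1
((R ∧ R) ∧ ((P → P) ∨ (((Q → Q) → R) → Q))) = min(0.27, 1) = 0.27
(P → ((R ∧ R) ∧ ((P → P) ∨ (((Q → Q) → R) → Q)))): min(1, 1 − 0.44 + 0.27) = 0.83
(not (not Q ∧ (R ∨ P)) ∧ (P → ((R ∧ R) ∧ ((P → P) ∨ (((Q → Q) → R) → Q))))) = min(0.56, 0.83) = 0.56

0.56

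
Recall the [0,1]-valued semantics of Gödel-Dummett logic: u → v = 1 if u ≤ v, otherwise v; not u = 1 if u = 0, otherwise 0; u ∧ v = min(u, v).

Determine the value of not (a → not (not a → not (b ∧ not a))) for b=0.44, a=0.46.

1.00

not a: Gödel ¬ of 0.46 = 0 (operand ≠ 0)
not a: Gödel ¬ of 0.46 = 0 (operand ≠ 0)
(b ∧ not a) = min(0.44, 0) = 0
not (b ∧ not a): Gödel ¬ of 0 = 1 (operand is 0)
(not a → not (b ∧ not a)): 0 ≤ 1, so result = 1
not (not a → not (b ∧ not a)): Gödel ¬ of 1 = 0 (operand ≠ 0)
(a → not (not a → not (b ∧ not a))): 0.46 > 0, so result = 0
not (a → not (not a → not (b ∧ not a))): Gödel ¬ of 0 = 1 (operand is 0)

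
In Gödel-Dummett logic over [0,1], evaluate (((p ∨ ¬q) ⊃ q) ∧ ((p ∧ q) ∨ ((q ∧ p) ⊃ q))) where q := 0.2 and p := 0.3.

¬q: Gödel ¬ of 0.2 = 0 (operand ≠ 0)
(p ∨ ¬q) = max(0.3, 0) = 0.3
((p ∨ ¬q) ⊃ q): 0.3 > 0.2, so result = 0.2
(p ∧ q) = min(0.3, 0.2) = 0.2
(q ∧ p) = min(0.2, 0.3) = 0.2
((q ∧ p) ⊃ q): 0.2 ≤ 0.2, so result = 1
((p ∧ q) ∨ ((q ∧ p) ⊃ q)) = max(0.2, 1) = 1
(((p ∨ ¬q) ⊃ q) ∧ ((p ∧ q) ∨ ((q ∧ p) ⊃ q))) = min(0.2, 1) = 0.2

0.20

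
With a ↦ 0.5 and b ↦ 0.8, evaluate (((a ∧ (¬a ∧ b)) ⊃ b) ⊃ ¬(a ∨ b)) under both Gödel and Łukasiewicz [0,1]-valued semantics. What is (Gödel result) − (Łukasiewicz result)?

-0.20

Gödel evaluation:
  ¬a: Gödel ¬ of 0.5 = 0 (operand ≠ 0)
  (¬a ∧ b) = min(0, 0.8) = 0
  (a ∧ (¬a ∧ b)) = min(0.5, 0) = 0
  ((a ∧ (¬a ∧ b)) ⊃ b): 0 ≤ 0.8, so result = 1
  (a ∨ b) = max(0.5, 0.8) = 0.8
  ¬(a ∨ b): Gödel ¬ of 0.8 = 0 (operand ≠ 0)
  (((a ∧ (¬a ∧ b)) ⊃ b) ⊃ ¬(a ∨ b)): 1 > 0, so result = 0
  Gödel value = 0
Łukasiewicz evaluation:
  ¬a: Łukasiewicz ¬ gives 1 − 0.5 = 0.5
  (¬a ∧ b) = min(0.5, 0.8) = 0.5
  (a ∧ (¬a ∧ b)) = min(0.5, 0.5) = 0.5
  ((a ∧ (¬a ∧ b)) ⊃ b): min(1, 1 − 0.5 + 0.8) = 1
  (a ∨ b) = max(0.5, 0.8) = 0.8
  ¬(a ∨ b): Łukasiewicz ¬ gives 1 − 0.8 = 0.2
  (((a ∧ (¬a ∧ b)) ⊃ b) ⊃ ¬(a ∨ b)): min(1, 1 − 1 + 0.2) = 0.2
  Łukasiewicz value = 0.2
Difference: 0 − 0.2 = -0.20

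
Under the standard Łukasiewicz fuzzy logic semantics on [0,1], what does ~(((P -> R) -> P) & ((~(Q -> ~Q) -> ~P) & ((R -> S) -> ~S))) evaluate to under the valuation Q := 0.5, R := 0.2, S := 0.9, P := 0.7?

(P -> R): min(1, 1 − 0.7 + 0.2) = 0.5
((P -> R) -> P): min(1, 1 − 0.5 + 0.7) = 1
~Q: Łukasiewicz ¬ gives 1 − 0.5 = 0.5
(Q -> ~Q): min(1, 1 − 0.5 + 0.5) = 1
~(Q -> ~Q): Łukasiewicz ¬ gives 1 − 1 = 0
~P: Łukasiewicz ¬ gives 1 − 0.7 = 0.3
(~(Q -> ~Q) -> ~P): min(1, 1 − 0 + 0.3) = 1
(R -> S): min(1, 1 − 0.2 + 0.9) = 1
~S: Łukasiewicz ¬ gives 1 − 0.9 = 0.1
((R -> S) -> ~S): min(1, 1 − 1 + 0.1) = 0.1
((~(Q -> ~Q) -> ~P) & ((R -> S) -> ~S)) = min(1, 0.1) = 0.1
(((P -> R) -> P) & ((~(Q -> ~Q) -> ~P) & ((R -> S) -> ~S))) = min(1, 0.1) = 0.1
~(((P -> R) -> P) & ((~(Q -> ~Q) -> ~P) & ((R -> S) -> ~S))): Łukasiewicz ¬ gives 1 − 0.1 = 0.9

0.90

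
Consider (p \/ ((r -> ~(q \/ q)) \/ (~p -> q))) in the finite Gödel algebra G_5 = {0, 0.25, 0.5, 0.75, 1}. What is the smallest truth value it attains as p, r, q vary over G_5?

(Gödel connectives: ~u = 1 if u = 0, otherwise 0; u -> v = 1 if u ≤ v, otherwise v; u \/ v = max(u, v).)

The minimum is attained at p = 0, r = 0.25, q = 0.25:
  (q \/ q) = max(0.25, 0.25) = 0.25
  ~(q \/ q): Gödel ¬ of 0.25 = 0 (operand ≠ 0)
  (r -> ~(q \/ q)): 0.25 > 0, so result = 0
  ~p: Gödel ¬ of 0 = 1 (operand is 0)
  (~p -> q): 1 > 0.25, so result = 0.25
  ((r -> ~(q \/ q)) \/ (~p -> q)) = max(0, 0.25) = 0.25
  (p \/ ((r -> ~(q \/ q)) \/ (~p -> q))) = max(0, 0.25) = 0.25
Checking all 125 assignments confirms none give a value below 0.25.

0.25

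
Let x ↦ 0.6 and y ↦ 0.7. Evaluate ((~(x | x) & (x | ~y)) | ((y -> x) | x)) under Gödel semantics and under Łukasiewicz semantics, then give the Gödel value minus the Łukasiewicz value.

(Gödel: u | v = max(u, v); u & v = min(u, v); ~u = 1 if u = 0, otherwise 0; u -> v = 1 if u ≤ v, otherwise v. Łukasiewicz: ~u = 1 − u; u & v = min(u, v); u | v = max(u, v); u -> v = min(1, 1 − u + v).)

-0.30

Gödel evaluation:
  (x | x) = max(0.6, 0.6) = 0.6
  ~(x | x): Gödel ¬ of 0.6 = 0 (operand ≠ 0)
  ~y: Gödel ¬ of 0.7 = 0 (operand ≠ 0)
  (x | ~y) = max(0.6, 0) = 0.6
  (~(x | x) & (x | ~y)) = min(0, 0.6) = 0
  (y -> x): 0.7 > 0.6, so result = 0.6
  ((y -> x) | x) = max(0.6, 0.6) = 0.6
  ((~(x | x) & (x | ~y)) | ((y -> x) | x)) = max(0, 0.6) = 0.6
  Gödel value = 0.6
Łukasiewicz evaluation:
  (x | x) = max(0.6, 0.6) = 0.6
  ~(x | x): Łukasiewicz ¬ gives 1 − 0.6 = 0.4
  ~y: Łukasiewicz ¬ gives 1 − 0.7 = 0.3
  (x | ~y) = max(0.6, 0.3) = 0.6
  (~(x | x) & (x | ~y)) = min(0.4, 0.6) = 0.4
  (y -> x): min(1, 1 − 0.7 + 0.6) = 0.9
  ((y -> x) | x) = max(0.9, 0.6) = 0.9
  ((~(x | x) & (x | ~y)) | ((y -> x) | x)) = max(0.4, 0.9) = 0.9
  Łukasiewicz value = 0.9
Difference: 0.6 − 0.9 = -0.30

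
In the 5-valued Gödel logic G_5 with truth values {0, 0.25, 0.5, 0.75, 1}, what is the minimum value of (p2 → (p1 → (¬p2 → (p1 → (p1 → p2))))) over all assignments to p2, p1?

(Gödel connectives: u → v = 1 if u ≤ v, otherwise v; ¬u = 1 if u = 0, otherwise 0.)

Every assignment gives 1. For instance at p2 = 0, p1 = 0:
  ¬p2: Gödel ¬ of 0 = 1 (operand is 0)
  (p1 → p2): 0 ≤ 0, so result = 1
  (p1 → (p1 → p2)): 0 ≤ 1, so result = 1
  (¬p2 → (p1 → (p1 → p2))): 1 ≤ 1, so result = 1
  (p1 → (¬p2 → (p1 → (p1 → p2)))): 0 ≤ 1, so result = 1
  (p2 → (p1 → (¬p2 → (p1 → (p1 → p2))))): 0 ≤ 1, so result = 1
All 25 assignments give value 1 — the formula is a G_5-tautology.

1.00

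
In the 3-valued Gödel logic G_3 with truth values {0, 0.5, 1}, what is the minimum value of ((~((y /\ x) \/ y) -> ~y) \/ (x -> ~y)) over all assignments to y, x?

1.00

Every assignment gives 1. For instance at y = 0, x = 0:
  (y /\ x) = min(0, 0) = 0
  ((y /\ x) \/ y) = max(0, 0) = 0
  ~((y /\ x) \/ y): Gödel ¬ of 0 = 1 (operand is 0)
  ~y: Gödel ¬ of 0 = 1 (operand is 0)
  (~((y /\ x) \/ y) -> ~y): 1 ≤ 1, so result = 1
  ~y: Gödel ¬ of 0 = 1 (operand is 0)
  (x -> ~y): 0 ≤ 1, so result = 1
  ((~((y /\ x) \/ y) -> ~y) \/ (x -> ~y)) = max(1, 1) = 1
All 9 assignments give value 1 — the formula is a G_3-tautology.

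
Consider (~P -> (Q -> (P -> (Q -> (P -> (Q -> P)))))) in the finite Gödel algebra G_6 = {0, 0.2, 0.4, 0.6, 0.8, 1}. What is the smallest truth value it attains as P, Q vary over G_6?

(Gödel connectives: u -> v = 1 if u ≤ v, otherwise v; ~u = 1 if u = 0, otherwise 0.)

1.00

Every assignment gives 1. For instance at P = 0, Q = 0:
  ~P: Gödel ¬ of 0 = 1 (operand is 0)
  (Q -> P): 0 ≤ 0, so result = 1
  (P -> (Q -> P)): 0 ≤ 1, so result = 1
  (Q -> (P -> (Q -> P))): 0 ≤ 1, so result = 1
  (P -> (Q -> (P -> (Q -> P)))): 0 ≤ 1, so result = 1
  (Q -> (P -> (Q -> (P -> (Q -> P))))): 0 ≤ 1, so result = 1
  (~P -> (Q -> (P -> (Q -> (P -> (Q -> P)))))): 1 ≤ 1, so result = 1
All 36 assignments give value 1 — the formula is a G_6-tautology.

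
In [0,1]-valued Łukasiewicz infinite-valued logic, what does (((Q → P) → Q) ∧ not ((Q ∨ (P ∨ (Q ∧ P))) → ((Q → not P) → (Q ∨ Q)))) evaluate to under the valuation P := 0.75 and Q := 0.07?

0.07

(Q → P): min(1, 1 − 0.07 + 0.75) = 1
((Q → P) → Q): min(1, 1 − 1 + 0.07) = 0.07
(Q ∧ P) = min(0.07, 0.75) = 0.07
(P ∨ (Q ∧ P)) = max(0.75, 0.07) = 0.75
(Q ∨ (P ∨ (Q ∧ P))) = max(0.07, 0.75) = 0.75
not P: Łukasiewicz ¬ gives 1 − 0.75 = 0.25
(Q → not P): min(1, 1 − 0.07 + 0.25) = 1
(Q ∨ Q) = max(0.07, 0.07) = 0.07
((Q → not P) → (Q ∨ Q)): min(1, 1 − 1 + 0.07) = 0.07
((Q ∨ (P ∨ (Q ∧ P))) → ((Q → not P) → (Q ∨ Q))): min(1, 1 − 0.75 + 0.07) = 0.32
not ((Q ∨ (P ∨ (Q ∧ P))) → ((Q → not P) → (Q ∨ Q))): Łukasiewicz ¬ gives 1 − 0.32 = 0.68
(((Q → P) → Q) ∧ not ((Q ∨ (P ∨ (Q ∧ P))) → ((Q → not P) → (Q ∨ Q)))) = min(0.07, 0.68) = 0.07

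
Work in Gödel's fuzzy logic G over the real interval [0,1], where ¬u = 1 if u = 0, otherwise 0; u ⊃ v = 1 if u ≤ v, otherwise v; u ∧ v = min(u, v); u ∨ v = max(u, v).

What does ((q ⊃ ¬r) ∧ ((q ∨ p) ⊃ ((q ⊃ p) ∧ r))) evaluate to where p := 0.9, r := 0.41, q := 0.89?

¬r: Gödel ¬ of 0.41 = 0 (operand ≠ 0)
(q ⊃ ¬r): 0.89 > 0, so result = 0
(q ∨ p) = max(0.89, 0.9) = 0.9
(q ⊃ p): 0.89 ≤ 0.9, so result = 1
((q ⊃ p) ∧ r) = min(1, 0.41) = 0.41
((q ∨ p) ⊃ ((q ⊃ p) ∧ r)): 0.9 > 0.41, so result = 0.41
((q ⊃ ¬r) ∧ ((q ∨ p) ⊃ ((q ⊃ p) ∧ r))) = min(0, 0.41) = 0

0.00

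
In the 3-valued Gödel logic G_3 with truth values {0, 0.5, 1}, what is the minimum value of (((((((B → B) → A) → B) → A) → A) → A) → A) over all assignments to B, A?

The minimum is attained at B = 0, A = 0.5:
  (B → B): 0 ≤ 0, so result = 1
  ((B → B) → A): 1 > 0.5, so result = 0.5
  (((B → B) → A) → B): 0.5 > 0, so result = 0
  ((((B → B) → A) → B) → A): 0 ≤ 0.5, so result = 1
  (((((B → B) → A) → B) → A) → A): 1 > 0.5, so result = 0.5
  ((((((B → B) → A) → B) → A) → A) → A): 0.5 ≤ 0.5, so result = 1
  (((((((B → B) → A) → B) → A) → A) → A) → A): 1 > 0.5, so result = 0.5
Checking all 9 assignments confirms none give a value below 0.50.

0.50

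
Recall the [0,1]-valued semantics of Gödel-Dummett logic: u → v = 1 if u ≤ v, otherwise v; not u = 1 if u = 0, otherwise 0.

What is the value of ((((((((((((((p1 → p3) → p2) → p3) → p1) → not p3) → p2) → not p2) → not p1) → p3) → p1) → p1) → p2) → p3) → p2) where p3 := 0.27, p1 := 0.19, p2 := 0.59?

(p1 → p3): 0.19 ≤ 0.27, so result = 1
((p1 → p3) → p2): 1 > 0.59, so result = 0.59
(((p1 → p3) → p2) → p3): 0.59 > 0.27, so result = 0.27
((((p1 → p3) → p2) → p3) → p1): 0.27 > 0.19, so result = 0.19
not p3: Gödel ¬ of 0.27 = 0 (operand ≠ 0)
(((((p1 → p3) → p2) → p3) → p1) → not p3): 0.19 > 0, so result = 0
((((((p1 → p3) → p2) → p3) → p1) → not p3) → p2): 0 ≤ 0.59, so result = 1
not p2: Gödel ¬ of 0.59 = 0 (operand ≠ 0)
(((((((p1 → p3) → p2) → p3) → p1) → not p3) → p2) → not p2): 1 > 0, so result = 0
not p1: Gödel ¬ of 0.19 = 0 (operand ≠ 0)
((((((((p1 → p3) → p2) → p3) → p1) → not p3) → p2) → not p2) → not p1): 0 ≤ 0, so result = 1
(((((((((p1 → p3) → p2) → p3) → p1) → not p3) → p2) → not p2) → not p1) → p3): 1 > 0.27, so result = 0.27
((((((((((p1 → p3) → p2) → p3) → p1) → not p3) → p2) → not p2) → not p1) → p3) → p1): 0.27 > 0.19, so result = 0.19
(((((((((((p1 → p3) → p2) → p3) → p1) → not p3) → p2) → not p2) → not p1) → p3) → p1) → p1): 0.19 ≤ 0.19, so result = 1
((((((((((((p1 → p3) → p2) → p3) → p1) → not p3) → p2) → not p2) → not p1) → p3) → p1) → p1) → p2): 1 > 0.59, so result = 0.59
(((((((((((((p1 → p3) → p2) → p3) → p1) → not p3) → p2) → not p2) → not p1) → p3) → p1) → p1) → p2) → p3): 0.59 > 0.27, so result = 0.27
((((((((((((((p1 → p3) → p2) → p3) → p1) → not p3) → p2) → not p2) → not p1) → p3) → p1) → p1) → p2) → p3) → p2): 0.27 ≤ 0.59, so result = 1

1.00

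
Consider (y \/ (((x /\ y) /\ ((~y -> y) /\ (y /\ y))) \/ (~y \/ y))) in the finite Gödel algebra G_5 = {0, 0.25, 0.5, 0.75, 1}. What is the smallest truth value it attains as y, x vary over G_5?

0.25

The minimum is attained at y = 0.25, x = 0:
  (x /\ y) = min(0, 0.25) = 0
  ~y: Gödel ¬ of 0.25 = 0 (operand ≠ 0)
  (~y -> y): 0 ≤ 0.25, so result = 1
  (y /\ y) = min(0.25, 0.25) = 0.25
  ((~y -> y) /\ (y /\ y)) = min(1, 0.25) = 0.25
  ((x /\ y) /\ ((~y -> y) /\ (y /\ y))) = min(0, 0.25) = 0
  ~y: Gödel ¬ of 0.25 = 0 (operand ≠ 0)
  (~y \/ y) = max(0, 0.25) = 0.25
  (((x /\ y) /\ ((~y -> y) /\ (y /\ y))) \/ (~y \/ y)) = max(0, 0.25) = 0.25
  (y \/ (((x /\ y) /\ ((~y -> y) /\ (y /\ y))) \/ (~y \/ y))) = max(0.25, 0.25) = 0.25
Checking all 25 assignments confirms none give a value below 0.25.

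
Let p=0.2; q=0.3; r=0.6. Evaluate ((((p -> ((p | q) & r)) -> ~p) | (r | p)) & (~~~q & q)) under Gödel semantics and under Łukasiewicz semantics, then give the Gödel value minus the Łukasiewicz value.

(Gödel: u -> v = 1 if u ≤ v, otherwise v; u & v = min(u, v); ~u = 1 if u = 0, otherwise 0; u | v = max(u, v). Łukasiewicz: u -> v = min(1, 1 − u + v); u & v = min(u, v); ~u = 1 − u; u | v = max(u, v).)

Gödel evaluation:
  (p | q) = max(0.2, 0.3) = 0.3
  ((p | q) & r) = min(0.3, 0.6) = 0.3
  (p -> ((p | q) & r)): 0.2 ≤ 0.3, so result = 1
  ~p: Gödel ¬ of 0.2 = 0 (operand ≠ 0)
  ((p -> ((p | q) & r)) -> ~p): 1 > 0, so result = 0
  (r | p) = max(0.6, 0.2) = 0.6
  (((p -> ((p | q) & r)) -> ~p) | (r | p)) = max(0, 0.6) = 0.6
  ~q: Gödel ¬ of 0.3 = 0 (operand ≠ 0)
  ~~q: Gödel ¬ of 0 = 1 (operand is 0)
  ~~~q: Gödel ¬ of 1 = 0 (operand ≠ 0)
  (~~~q & q) = min(0, 0.3) = 0
  ((((p -> ((p | q) & r)) -> ~p) | (r | p)) & (~~~q & q)) = min(0.6, 0) = 0
  Gödel value = 0
Łukasiewicz evaluation:
  (p | q) = max(0.2, 0.3) = 0.3
  ((p | q) & r) = min(0.3, 0.6) = 0.3
  (p -> ((p | q) & r)): min(1, 1 − 0.2 + 0.3) = 1
  ~p: Łukasiewicz ¬ gives 1 − 0.2 = 0.8
  ((p -> ((p | q) & r)) -> ~p): min(1, 1 − 1 + 0.8) = 0.8
  (r | p) = max(0.6, 0.2) = 0.6
  (((p -> ((p | q) & r)) -> ~p) | (r | p)) = max(0.8, 0.6) = 0.8
  ~q: Łukasiewicz ¬ gives 1 − 0.3 = 0.7
  ~~q: Łukasiewicz ¬ gives 1 − 0.7 = 0.3
  ~~~q: Łukasiewicz ¬ gives 1 − 0.3 = 0.7
  (~~~q & q) = min(0.7, 0.3) = 0.3
  ((((p -> ((p | q) & r)) -> ~p) | (r | p)) & (~~~q & q)) = min(0.8, 0.3) = 0.3
  Łukasiewicz value = 0.3
Difference: 0 − 0.3 = -0.30

-0.30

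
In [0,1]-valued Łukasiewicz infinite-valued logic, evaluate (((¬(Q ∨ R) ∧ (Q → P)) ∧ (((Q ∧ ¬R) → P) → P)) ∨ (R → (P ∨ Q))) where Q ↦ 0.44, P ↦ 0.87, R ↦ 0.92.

0.95

(Q ∨ R) = max(0.44, 0.92) = 0.92
¬(Q ∨ R): Łukasiewicz ¬ gives 1 − 0.92 = 0.08
(Q → P): min(1, 1 − 0.44 + 0.87) = 1
(¬(Q ∨ R) ∧ (Q → P)) = min(0.08, 1) = 0.08
¬R: Łukasiewicz ¬ gives 1 − 0.92 = 0.08
(Q ∧ ¬R) = min(0.44, 0.08) = 0.08
((Q ∧ ¬R) → P): min(1, 1 − 0.08 + 0.87) = 1
(((Q ∧ ¬R) → P) → P): min(1, 1 − 1 + 0.87) = 0.87
((¬(Q ∨ R) ∧ (Q → P)) ∧ (((Q ∧ ¬R) → P) → P)) = min(0.08, 0.87) = 0.08
(P ∨ Q) = max(0.87, 0.44) = 0.87
(R → (P ∨ Q)): min(1, 1 − 0.92 + 0.87) = 0.95
(((¬(Q ∨ R) ∧ (Q → P)) ∧ (((Q ∧ ¬R) → P) → P)) ∨ (R → (P ∨ Q))) = max(0.08, 0.95) = 0.95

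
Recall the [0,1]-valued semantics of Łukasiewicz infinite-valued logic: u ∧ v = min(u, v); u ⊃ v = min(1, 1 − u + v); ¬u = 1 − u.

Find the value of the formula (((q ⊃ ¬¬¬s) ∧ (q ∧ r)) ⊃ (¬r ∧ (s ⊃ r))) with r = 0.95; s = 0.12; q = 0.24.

¬s: Łukasiewicz ¬ gives 1 − 0.12 = 0.88
¬¬s: Łukasiewicz ¬ gives 1 − 0.88 = 0.12
¬¬¬s: Łukasiewicz ¬ gives 1 − 0.12 = 0.88
(q ⊃ ¬¬¬s): min(1, 1 − 0.24 + 0.88) = 1
(q ∧ r) = min(0.24, 0.95) = 0.24
((q ⊃ ¬¬¬s) ∧ (q ∧ r)) = min(1, 0.24) = 0.24
¬r: Łukasiewicz ¬ gives 1 − 0.95 = 0.05
(s ⊃ r): min(1, 1 − 0.12 + 0.95) = 1
(¬r ∧ (s ⊃ r)) = min(0.05, 1) = 0.05
(((q ⊃ ¬¬¬s) ∧ (q ∧ r)) ⊃ (¬r ∧ (s ⊃ r))): min(1, 1 − 0.24 + 0.05) = 0.81

0.81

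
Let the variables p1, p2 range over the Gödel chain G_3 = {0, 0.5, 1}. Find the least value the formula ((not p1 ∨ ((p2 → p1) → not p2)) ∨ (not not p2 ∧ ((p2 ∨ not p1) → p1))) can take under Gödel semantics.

The minimum is attained at p1 = 0.5, p2 = 1:
  not p1: Gödel ¬ of 0.5 = 0 (operand ≠ 0)
  (p2 → p1): 1 > 0.5, so result = 0.5
  not p2: Gödel ¬ of 1 = 0 (operand ≠ 0)
  ((p2 → p1) → not p2): 0.5 > 0, so result = 0
  (not p1 ∨ ((p2 → p1) → not p2)) = max(0, 0) = 0
  not p2: Gödel ¬ of 1 = 0 (operand ≠ 0)
  not not p2: Gödel ¬ of 0 = 1 (operand is 0)
  not p1: Gödel ¬ of 0.5 = 0 (operand ≠ 0)
  (p2 ∨ not p1) = max(1, 0) = 1
  ((p2 ∨ not p1) → p1): 1 > 0.5, so result = 0.5
  (not not p2 ∧ ((p2 ∨ not p1) → p1)) = min(1, 0.5) = 0.5
  ((not p1 ∨ ((p2 → p1) → not p2)) ∨ (not not p2 ∧ ((p2 ∨ not p1) → p1))) = max(0, 0.5) = 0.5
Checking all 9 assignments confirms none give a value below 0.50.

0.50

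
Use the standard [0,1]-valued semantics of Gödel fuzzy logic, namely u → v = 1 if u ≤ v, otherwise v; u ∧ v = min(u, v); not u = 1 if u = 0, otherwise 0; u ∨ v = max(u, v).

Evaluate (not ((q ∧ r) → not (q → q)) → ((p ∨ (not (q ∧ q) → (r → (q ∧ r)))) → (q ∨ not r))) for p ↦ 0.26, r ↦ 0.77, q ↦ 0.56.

(q ∧ r) = min(0.56, 0.77) = 0.56
(q → q): 0.56 ≤ 0.56, so result = 1
not (q → q): Gödel ¬ of 1 = 0 (operand ≠ 0)
((q ∧ r) → not (q → q)): 0.56 > 0, so result = 0
not ((q ∧ r) → not (q → q)): Gödel ¬ of 0 = 1 (operand is 0)
(q ∧ q) = min(0.56, 0.56) = 0.56
not (q ∧ q): Gödel ¬ of 0.56 = 0 (operand ≠ 0)
(q ∧ r) = min(0.56, 0.77) = 0.56
(r → (q ∧ r)): 0.77 > 0.56, so result = 0.56
(not (q ∧ q) → (r → (q ∧ r))): 0 ≤ 0.56, so result = 1
(p ∨ (not (q ∧ q) → (r → (q ∧ r)))) = max(0.26, 1) = 1
not r: Gödel ¬ of 0.77 = 0 (operand ≠ 0)
(q ∨ not r) = max(0.56, 0) = 0.56
((p ∨ (not (q ∧ q) → (r → (q ∧ r)))) → (q ∨ not r)): 1 > 0.56, so result = 0.56
(not ((q ∧ r) → not (q → q)) → ((p ∨ (not (q ∧ q) → (r → (q ∧ r)))) → (q ∨ not r))): 1 > 0.56, so result = 0.56

0.56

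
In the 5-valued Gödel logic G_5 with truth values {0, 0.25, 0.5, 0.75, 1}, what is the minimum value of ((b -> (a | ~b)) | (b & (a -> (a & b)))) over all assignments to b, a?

0.25

The minimum is attained at b = 0.25, a = 0:
  ~b: Gödel ¬ of 0.25 = 0 (operand ≠ 0)
  (a | ~b) = max(0, 0) = 0
  (b -> (a | ~b)): 0.25 > 0, so result = 0
  (a & b) = min(0, 0.25) = 0
  (a -> (a & b)): 0 ≤ 0, so result = 1
  (b & (a -> (a & b))) = min(0.25, 1) = 0.25
  ((b -> (a | ~b)) | (b & (a -> (a & b)))) = max(0, 0.25) = 0.25
Checking all 25 assignments confirms none give a value below 0.25.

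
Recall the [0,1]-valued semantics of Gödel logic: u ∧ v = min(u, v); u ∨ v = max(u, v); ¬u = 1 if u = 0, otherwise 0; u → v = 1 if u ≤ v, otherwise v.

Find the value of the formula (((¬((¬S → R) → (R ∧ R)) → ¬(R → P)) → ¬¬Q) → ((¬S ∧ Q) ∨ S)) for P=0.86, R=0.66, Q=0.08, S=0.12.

0.12

¬S: Gödel ¬ of 0.12 = 0 (operand ≠ 0)
(¬S → R): 0 ≤ 0.66, so result = 1
(R ∧ R) = min(0.66, 0.66) = 0.66
((¬S → R) → (R ∧ R)): 1 > 0.66, so result = 0.66
¬((¬S → R) → (R ∧ R)): Gödel ¬ of 0.66 = 0 (operand ≠ 0)
(R → P): 0.66 ≤ 0.86, so result = 1
¬(R → P): Gödel ¬ of 1 = 0 (operand ≠ 0)
(¬((¬S → R) → (R ∧ R)) → ¬(R → P)): 0 ≤ 0, so result = 1
¬Q: Gödel ¬ of 0.08 = 0 (operand ≠ 0)
¬¬Q: Gödel ¬ of 0 = 1 (operand is 0)
((¬((¬S → R) → (R ∧ R)) → ¬(R → P)) → ¬¬Q): 1 ≤ 1, so result = 1
¬S: Gödel ¬ of 0.12 = 0 (operand ≠ 0)
(¬S ∧ Q) = min(0, 0.08) = 0
((¬S ∧ Q) ∨ S) = max(0, 0.12) = 0.12
(((¬((¬S → R) → (R ∧ R)) → ¬(R → P)) → ¬¬Q) → ((¬S ∧ Q) ∨ S)): 1 > 0.12, so result = 0.12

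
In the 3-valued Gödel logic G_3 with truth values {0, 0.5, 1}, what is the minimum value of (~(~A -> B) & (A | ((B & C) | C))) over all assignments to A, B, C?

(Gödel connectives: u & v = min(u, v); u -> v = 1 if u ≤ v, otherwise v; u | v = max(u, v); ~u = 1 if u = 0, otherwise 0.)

The minimum is attained at A = 0, B = 0, C = 0:
  ~A: Gödel ¬ of 0 = 1 (operand is 0)
  (~A -> B): 1 > 0, so result = 0
  ~(~A -> B): Gödel ¬ of 0 = 1 (operand is 0)
  (B & C) = min(0, 0) = 0
  ((B & C) | C) = max(0, 0) = 0
  (A | ((B & C) | C)) = max(0, 0) = 0
  (~(~A -> B) & (A | ((B & C) | C))) = min(1, 0) = 0
Checking all 27 assignments confirms none give a value below 0.00.

0.00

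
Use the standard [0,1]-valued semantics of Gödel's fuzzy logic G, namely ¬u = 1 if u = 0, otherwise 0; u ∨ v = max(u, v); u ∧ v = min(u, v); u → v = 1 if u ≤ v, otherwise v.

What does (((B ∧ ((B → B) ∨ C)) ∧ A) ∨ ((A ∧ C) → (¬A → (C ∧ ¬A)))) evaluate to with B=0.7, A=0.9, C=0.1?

(B → B): 0.7 ≤ 0.7, so result = 1
((B → B) ∨ C) = max(1, 0.1) = 1
(B ∧ ((B → B) ∨ C)) = min(0.7, 1) = 0.7
((B ∧ ((B → B) ∨ C)) ∧ A) = min(0.7, 0.9) = 0.7
(A ∧ C) = min(0.9, 0.1) = 0.1
¬A: Gödel ¬ of 0.9 = 0 (operand ≠ 0)
¬A: Gödel ¬ of 0.9 = 0 (operand ≠ 0)
(C ∧ ¬A) = min(0.1, 0) = 0
(¬A → (C ∧ ¬A)): 0 ≤ 0, so result = 1
((A ∧ C) → (¬A → (C ∧ ¬A))): 0.1 ≤ 1, so result = 1
(((B ∧ ((B → B) ∨ C)) ∧ A) ∨ ((A ∧ C) → (¬A → (C ∧ ¬A)))) = max(0.7, 1) = 1

1.00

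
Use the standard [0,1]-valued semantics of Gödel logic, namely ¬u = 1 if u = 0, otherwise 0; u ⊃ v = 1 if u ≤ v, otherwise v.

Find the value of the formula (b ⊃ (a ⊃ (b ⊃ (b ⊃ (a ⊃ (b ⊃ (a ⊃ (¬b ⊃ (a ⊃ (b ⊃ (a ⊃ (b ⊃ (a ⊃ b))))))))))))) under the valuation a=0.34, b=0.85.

1.00

¬b: Gödel ¬ of 0.85 = 0 (operand ≠ 0)
(a ⊃ b): 0.34 ≤ 0.85, so result = 1
(b ⊃ (a ⊃ b)): 0.85 ≤ 1, so result = 1
(a ⊃ (b ⊃ (a ⊃ b))): 0.34 ≤ 1, so result = 1
(b ⊃ (a ⊃ (b ⊃ (a ⊃ b)))): 0.85 ≤ 1, so result = 1
(a ⊃ (b ⊃ (a ⊃ (b ⊃ (a ⊃ b))))): 0.34 ≤ 1, so result = 1
(¬b ⊃ (a ⊃ (b ⊃ (a ⊃ (b ⊃ (a ⊃ b)))))): 0 ≤ 1, so result = 1
(a ⊃ (¬b ⊃ (a ⊃ (b ⊃ (a ⊃ (b ⊃ (a ⊃ b))))))): 0.34 ≤ 1, so result = 1
(b ⊃ (a ⊃ (¬b ⊃ (a ⊃ (b ⊃ (a ⊃ (b ⊃ (a ⊃ b)))))))): 0.85 ≤ 1, so result = 1
(a ⊃ (b ⊃ (a ⊃ (¬b ⊃ (a ⊃ (b ⊃ (a ⊃ (b ⊃ (a ⊃ b))))))))): 0.34 ≤ 1, so result = 1
(b ⊃ (a ⊃ (b ⊃ (a ⊃ (¬b ⊃ (a ⊃ (b ⊃ (a ⊃ (b ⊃ (a ⊃ b)))))))))): 0.85 ≤ 1, so result = 1
(b ⊃ (b ⊃ (a ⊃ (b ⊃ (a ⊃ (¬b ⊃ (a ⊃ (b ⊃ (a ⊃ (b ⊃ (a ⊃ b))))))))))): 0.85 ≤ 1, so result = 1
(a ⊃ (b ⊃ (b ⊃ (a ⊃ (b ⊃ (a ⊃ (¬b ⊃ (a ⊃ (b ⊃ (a ⊃ (b ⊃ (a ⊃ b)))))))))))): 0.34 ≤ 1, so result = 1
(b ⊃ (a ⊃ (b ⊃ (b ⊃ (a ⊃ (b ⊃ (a ⊃ (¬b ⊃ (a ⊃ (b ⊃ (a ⊃ (b ⊃ (a ⊃ b))))))))))))): 0.85 ≤ 1, so result = 1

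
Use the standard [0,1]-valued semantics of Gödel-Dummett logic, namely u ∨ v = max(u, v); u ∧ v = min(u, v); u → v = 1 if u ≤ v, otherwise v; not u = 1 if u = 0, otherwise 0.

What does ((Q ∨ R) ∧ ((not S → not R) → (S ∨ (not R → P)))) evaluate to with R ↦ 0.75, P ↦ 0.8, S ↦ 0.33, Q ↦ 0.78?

0.78

(Q ∨ R) = max(0.78, 0.75) = 0.78
not S: Gödel ¬ of 0.33 = 0 (operand ≠ 0)
not R: Gödel ¬ of 0.75 = 0 (operand ≠ 0)
(not S → not R): 0 ≤ 0, so result = 1
not R: Gödel ¬ of 0.75 = 0 (operand ≠ 0)
(not R → P): 0 ≤ 0.8, so result = 1
(S ∨ (not R → P)) = max(0.33, 1) = 1
((not S → not R) → (S ∨ (not R → P))): 1 ≤ 1, so result = 1
((Q ∨ R) ∧ ((not S → not R) → (S ∨ (not R → P)))) = min(0.78, 1) = 0.78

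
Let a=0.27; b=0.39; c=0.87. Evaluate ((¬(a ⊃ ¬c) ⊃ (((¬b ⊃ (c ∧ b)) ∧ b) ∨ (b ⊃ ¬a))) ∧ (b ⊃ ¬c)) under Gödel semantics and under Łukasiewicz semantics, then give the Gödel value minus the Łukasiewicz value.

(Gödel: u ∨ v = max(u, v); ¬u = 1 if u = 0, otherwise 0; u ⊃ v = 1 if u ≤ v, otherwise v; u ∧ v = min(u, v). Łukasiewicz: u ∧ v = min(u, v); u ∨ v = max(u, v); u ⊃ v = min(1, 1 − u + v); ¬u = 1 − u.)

-0.74

Gödel evaluation:
  ¬c: Gödel ¬ of 0.87 = 0 (operand ≠ 0)
  (a ⊃ ¬c): 0.27 > 0, so result = 0
  ¬(a ⊃ ¬c): Gödel ¬ of 0 = 1 (operand is 0)
  ¬b: Gödel ¬ of 0.39 = 0 (operand ≠ 0)
  (c ∧ b) = min(0.87, 0.39) = 0.39
  (¬b ⊃ (c ∧ b)): 0 ≤ 0.39, so result = 1
  ((¬b ⊃ (c ∧ b)) ∧ b) = min(1, 0.39) = 0.39
  ¬a: Gödel ¬ of 0.27 = 0 (operand ≠ 0)
  (b ⊃ ¬a): 0.39 > 0, so result = 0
  (((¬b ⊃ (c ∧ b)) ∧ b) ∨ (b ⊃ ¬a)) = max(0.39, 0) = 0.39
  (¬(a ⊃ ¬c) ⊃ (((¬b ⊃ (c ∧ b)) ∧ b) ∨ (b ⊃ ¬a))): 1 > 0.39, so result = 0.39
  ¬c: Gödel ¬ of 0.87 = 0 (operand ≠ 0)
  (b ⊃ ¬c): 0.39 > 0, so result = 0
  ((¬(a ⊃ ¬c) ⊃ (((¬b ⊃ (c ∧ b)) ∧ b) ∨ (b ⊃ ¬a))) ∧ (b ⊃ ¬c)) = min(0.39, 0) = 0
  Gödel value = 0
Łukasiewicz evaluation:
  ¬c: Łukasiewicz ¬ gives 1 − 0.87 = 0.13
  (a ⊃ ¬c): min(1, 1 − 0.27 + 0.13) = 0.86
  ¬(a ⊃ ¬c): Łukasiewicz ¬ gives 1 − 0.86 = 0.14
  ¬b: Łukasiewicz ¬ gives 1 − 0.39 = 0.61
  (c ∧ b) = min(0.87, 0.39) = 0.39
  (¬b ⊃ (c ∧ b)): min(1, 1 − 0.61 + 0.39) = 0.78
  ((¬b ⊃ (c ∧ b)) ∧ b) = min(0.78, 0.39) = 0.39
  ¬a: Łukasiewicz ¬ gives 1 − 0.27 = 0.73
  (b ⊃ ¬a): min(1, 1 − 0.39 + 0.73) = 1
  (((¬b ⊃ (c ∧ b)) ∧ b) ∨ (b ⊃ ¬a)) = max(0.39, 1) = 1
  (¬(a ⊃ ¬c) ⊃ (((¬b ⊃ (c ∧ b)) ∧ b) ∨ (b ⊃ ¬a))): min(1, 1 − 0.14 + 1) = 1
  ¬c: Łukasiewicz ¬ gives 1 − 0.87 = 0.13
  (b ⊃ ¬c): min(1, 1 − 0.39 + 0.13) = 0.74
  ((¬(a ⊃ ¬c) ⊃ (((¬b ⊃ (c ∧ b)) ∧ b) ∨ (b ⊃ ¬a))) ∧ (b ⊃ ¬c)) = min(1, 0.74) = 0.74
  Łukasiewicz value = 0.74
Difference: 0 − 0.74 = -0.74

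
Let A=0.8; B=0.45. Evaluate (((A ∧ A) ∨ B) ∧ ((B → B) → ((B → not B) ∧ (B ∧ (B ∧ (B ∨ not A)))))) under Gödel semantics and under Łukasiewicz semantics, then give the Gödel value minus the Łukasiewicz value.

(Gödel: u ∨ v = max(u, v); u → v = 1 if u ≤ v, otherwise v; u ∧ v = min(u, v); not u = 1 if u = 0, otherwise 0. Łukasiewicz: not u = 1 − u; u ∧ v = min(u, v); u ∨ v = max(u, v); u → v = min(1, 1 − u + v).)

Gödel evaluation:
  (A ∧ A) = min(0.8, 0.8) = 0.8
  ((A ∧ A) ∨ B) = max(0.8, 0.45) = 0.8
  (B → B): 0.45 ≤ 0.45, so result = 1
  not B: Gödel ¬ of 0.45 = 0 (operand ≠ 0)
  (B → not B): 0.45 > 0, so result = 0
  not A: Gödel ¬ of 0.8 = 0 (operand ≠ 0)
  (B ∨ not A) = max(0.45, 0) = 0.45
  (B ∧ (B ∨ not A)) = min(0.45, 0.45) = 0.45
  (B ∧ (B ∧ (B ∨ not A))) = min(0.45, 0.45) = 0.45
  ((B → not B) ∧ (B ∧ (B ∧ (B ∨ not A)))) = min(0, 0.45) = 0
  ((B → B) → ((B → not B) ∧ (B ∧ (B ∧ (B ∨ not A))))): 1 > 0, so result = 0
  (((A ∧ A) ∨ B) ∧ ((B → B) → ((B → not B) ∧ (B ∧ (B ∧ (B ∨ not A)))))) = min(0.8, 0) = 0
  Gödel value = 0
Łukasiewicz evaluation:
  (A ∧ A) = min(0.8, 0.8) = 0.8
  ((A ∧ A) ∨ B) = max(0.8, 0.45) = 0.8
  (B → B): min(1, 1 − 0.45 + 0.45) = 1
  not B: Łukasiewicz ¬ gives 1 − 0.45 = 0.55
  (B → not B): min(1, 1 − 0.45 + 0.55) = 1
  not A: Łukasiewicz ¬ gives 1 − 0.8 = 0.2
  (B ∨ not A) = max(0.45, 0.2) = 0.45
  (B ∧ (B ∨ not A)) = min(0.45, 0.45) = 0.45
  (B ∧ (B ∧ (B ∨ not A))) = min(0.45, 0.45) = 0.45
  ((B → not B) ∧ (B ∧ (B ∧ (B ∨ not A)))) = min(1, 0.45) = 0.45
  ((B → B) → ((B → not B) ∧ (B ∧ (B ∧ (B ∨ not A))))): min(1, 1 − 1 + 0.45) = 0.45
  (((A ∧ A) ∨ B) ∧ ((B → B) → ((B → not B) ∧ (B ∧ (B ∧ (B ∨ not A)))))) = min(0.8, 0.45) = 0.45
  Łukasiewicz value = 0.45
Difference: 0 − 0.45 = -0.45

-0.45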